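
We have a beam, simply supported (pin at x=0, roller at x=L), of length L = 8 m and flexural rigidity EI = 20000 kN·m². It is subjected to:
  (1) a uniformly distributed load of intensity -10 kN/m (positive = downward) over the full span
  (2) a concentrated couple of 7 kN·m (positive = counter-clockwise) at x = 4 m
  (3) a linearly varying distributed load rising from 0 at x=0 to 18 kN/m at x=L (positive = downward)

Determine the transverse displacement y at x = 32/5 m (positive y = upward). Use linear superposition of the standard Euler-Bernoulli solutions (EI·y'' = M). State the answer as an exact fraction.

y(32/5) = 118727/117187500 m

Load 1 — uniform load w=-10 kN/m over full span:
  y_1 = -wx(L³-2Lx²+x³)/(24EI) = -(-10)·(32/5)·(8³-2·8·(32/5)²+(32/5)³)/(24·20000) = 3712/234375 m
Load 2 — applied couple M₀=7 kN·m at a=4 m (b=L-a=4):
  y_2 = (M₀x³/(6L)-M₀(x-a)²/2+C₁x)/EI  [x>a] with C₁=M₀(3b²-L²)/(6L)=-7/3 = (7·(32/5)³/(6·8)-7·((32/5)-4)²/2+(-7/3)·(32/5))/20000 = 49/312500 m
Load 3 — triangular load w₀=18 kN/m (0→w₀ over full span):
  y_3 = -w₀x(7L⁴-10L²x²+3x⁴)/(360LEI) = -18·(32/5)·(7·8⁴-10·8²·(32/5)²+3·(32/5)⁴)/(360·8·20000) = -146304/9765625 m
Superposition: y = Σ y_i = 118727/117187500 m ≈ 0.001013 m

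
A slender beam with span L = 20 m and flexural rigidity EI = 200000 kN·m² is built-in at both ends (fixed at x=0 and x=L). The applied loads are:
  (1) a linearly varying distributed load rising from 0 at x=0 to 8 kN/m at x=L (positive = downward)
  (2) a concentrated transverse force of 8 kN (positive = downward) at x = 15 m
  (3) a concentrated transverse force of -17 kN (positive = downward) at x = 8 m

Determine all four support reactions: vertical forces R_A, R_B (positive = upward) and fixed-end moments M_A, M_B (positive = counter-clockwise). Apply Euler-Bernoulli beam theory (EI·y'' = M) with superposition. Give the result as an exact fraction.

Load 1 — triangular load w₀=8 kN/m (0→w₀ over full span):
  R_A = 3w₀L/20 = 3·8·20/20 = 24 kN
  M_A = w₀L²/30 = 8·20²/30 = 320/3 kN·m
  R_B = 7w₀L/20 = 7·8·20/20 = 56 kN
  M_B = -w₀L²/20 = -8·20²/20 = -160 kN·m
Load 2 — point force P=8 kN at a=15 m (b=L-a=5):
  R_A = Pb²(3a+b)/L³ = 8·5²·(3·15+5)/20³ = 5/4 kN
  M_A = Pab²/L² = 8·15·5²/20² = 15/2 kN·m
  R_B = Pa²(a+3b)/L³ = 8·15²·(15+3·5)/20³ = 27/4 kN
  M_B = -Pa²b/L² = -8·15²·5/20² = -45/2 kN·m
Load 3 — point force P=-17 kN at a=8 m (b=L-a=12):
  R_A = Pb²(3a+b)/L³ = (-17)·12²·(3·8+12)/20³ = -1377/125 kN
  M_A = Pab²/L² = (-17)·8·12²/20² = -1224/25 kN·m
  R_B = Pa²(a+3b)/L³ = (-17)·8²·(8+3·12)/20³ = -748/125 kN
  M_B = -Pa²b/L² = -(-17)·8²·12/20² = 816/25 kN·m
Superposition: R_A = 7117/500 kN, M_A = 9781/150 kN·m, R_B = 28383/500 kN, M_B = -7493/50 kN·m

R_A = 7117/500 kN, M_A = 9781/150 kN·m, R_B = 28383/500 kN, M_B = -7493/50 kN·m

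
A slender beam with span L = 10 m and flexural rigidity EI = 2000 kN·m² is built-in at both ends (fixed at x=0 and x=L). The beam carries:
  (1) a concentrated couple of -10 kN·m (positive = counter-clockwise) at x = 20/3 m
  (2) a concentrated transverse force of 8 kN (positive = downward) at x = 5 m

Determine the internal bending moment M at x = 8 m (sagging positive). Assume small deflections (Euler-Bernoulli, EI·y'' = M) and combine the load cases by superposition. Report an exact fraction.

Load 1 — applied couple M₀=-10 kN·m at a=20/3 m (b=L-a=10/3):
  M_1 = R_Ax - M_A - M₀  [x>a] with R_A=-4/3, M_A=-10/3 = (-4/3)·8 - (-10/3) - (-10) = 8/3 kN·m
Load 2 — point force P=8 kN at a=5 m (b=L-a=5):
  M_2 = Pa²(a+3b)(L-x)/L³ - Pa²b/L²  [x>a] = 8·5²·(5+3·5)·(10-8)/10³ - 8·5²·5/10² = -2 kN·m
Superposition: M = Σ M_i = 2/3 kN·m ≈ 0.666667 kN·m

M(8) = 2/3 kN·m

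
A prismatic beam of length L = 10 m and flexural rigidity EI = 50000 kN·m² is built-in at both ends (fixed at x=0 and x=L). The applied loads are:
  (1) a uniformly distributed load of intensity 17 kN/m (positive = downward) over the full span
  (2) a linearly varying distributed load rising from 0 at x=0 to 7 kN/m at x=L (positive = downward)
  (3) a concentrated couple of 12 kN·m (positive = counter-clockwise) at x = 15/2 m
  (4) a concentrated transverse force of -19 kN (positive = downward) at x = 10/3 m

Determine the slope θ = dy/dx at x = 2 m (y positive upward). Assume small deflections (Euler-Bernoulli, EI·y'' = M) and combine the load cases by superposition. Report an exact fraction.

Load 1 — uniform load w=17 kN/m over full span:
  θ_1 = -wx(L-x)(L-2x)/(12EI) = -17·2·(10-2)·(10-2·2)/(12·50000) = -17/6250 rad
Load 2 — triangular load w₀=7 kN/m (0→w₀ over full span):
  θ_2 = -w₀(2x(L-x)(L-2x)(x+2L)+x²(L-x)²)/(120LEI) = -7·(2·2·(10-2)·(10-2·2)·(2+2·10)+2²·(10-2)²)/(120·10·50000) = -49/93750 rad
Load 3 — applied couple M₀=12 kN·m at a=15/2 m (b=L-a=5/2):
  θ_3 = (R_Ax²/2 - M_Ax)/EI  [x≤a] with R_A=27/20, M_A=15/4 = ((27/20)·2²/2 - (15/4)·2)/50000 = -3/31250 rad
Load 4 — point force P=-19 kN at a=10/3 m (b=L-a=20/3):
  θ_4 = -Pb²x(2aL-(3a+b)x)/(2L³EI)  [x≤a] = -(-19)·(20/3)²·2·(2·(10/3)·10-(3·(10/3)+(20/3))·2)/(2·10³·50000) = 19/33750 rad
Superposition: θ = Σ θ_i = -1171/421875 rad ≈ -0.002776 rad

θ(2) = -1171/421875 rad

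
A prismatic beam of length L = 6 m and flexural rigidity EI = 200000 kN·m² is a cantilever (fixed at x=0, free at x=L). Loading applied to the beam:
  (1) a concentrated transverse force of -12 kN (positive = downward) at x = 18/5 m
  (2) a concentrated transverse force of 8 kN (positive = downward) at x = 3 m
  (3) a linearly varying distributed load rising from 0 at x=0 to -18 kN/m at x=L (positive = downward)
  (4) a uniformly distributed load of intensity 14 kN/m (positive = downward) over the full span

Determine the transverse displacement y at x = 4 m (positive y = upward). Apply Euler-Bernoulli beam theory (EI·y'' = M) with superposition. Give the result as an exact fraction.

y(4) = 1687/18750000 m

Load 1 — point force P=-12 kN at a=18/5 m (b=L-a=12/5):
  y_1 = -Pa²(3x-a)/(6EI)  [x>a] = -(-12)·(18/5)²·(3·4-(18/5))/(6·200000) = 1701/1562500 m
Load 2 — point force P=8 kN at a=3 m (b=L-a=3):
  y_2 = -Pa²(3x-a)/(6EI)  [x>a] = -8·3²·(3·4-3)/(6·200000) = -27/50000 m
Load 3 — triangular load w₀=-18 kN/m (0→w₀ over full span):
  y_3 = (w₀Lx³/12-w₀L²x²/6-w₀x⁵/(120L))/EI = ((-18)·6·4³/12-(-18)·6²·4²/6-(-18)·4⁵/(120·6))/200000 = 92/15625 m
Load 4 — uniform load w=14 kN/m over full span:
  y_4 = -wx²(x²-4Lx+6L²)/(24EI) = -14·4²·(4²-4·6·4+6·6²)/(24·200000) = -119/18750 m
Superposition: y = Σ y_i = 1687/18750000 m ≈ 0.000090 m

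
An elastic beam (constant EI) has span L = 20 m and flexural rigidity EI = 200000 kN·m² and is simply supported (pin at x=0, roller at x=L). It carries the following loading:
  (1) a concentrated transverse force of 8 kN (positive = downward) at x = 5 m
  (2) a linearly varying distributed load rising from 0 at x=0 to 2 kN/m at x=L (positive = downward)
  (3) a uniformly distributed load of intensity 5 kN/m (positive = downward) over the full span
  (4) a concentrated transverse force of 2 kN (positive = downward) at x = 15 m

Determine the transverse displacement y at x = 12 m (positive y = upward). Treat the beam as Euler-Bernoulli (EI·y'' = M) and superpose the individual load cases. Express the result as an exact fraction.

Load 1 — point force P=8 kN at a=5 m (b=L-a=15):
  y_1 = -Pa(L-x)(2Lx-a²-x²)/(6LEI)  [x>a] = -8·5·(20-12)·(2·20·12-5²-12²)/(6·20·200000) = -311/75000 m
Load 2 — triangular load w₀=2 kN/m (0→w₀ over full span):
  y_2 = -w₀x(7L⁴-10L²x²+3x⁴)/(360LEI) = -2·12·(7·20⁴-10·20²·12²+3·12⁴)/(360·20·200000) = -2368/234375 m
Load 3 — uniform load w=5 kN/m over full span:
  y_3 = -wx(L³-2Lx²+x³)/(24EI) = -5·12·(20³-2·20·12²+12³)/(24·200000) = -31/625 m
Load 4 — point force P=2 kN at a=15 m (b=L-a=5):
  y_4 = -Pbx(L²-b²-x²)/(6LEI)  [x≤a] = -2·5·12·(20²-5²-12²)/(6·20·200000) = -231/200000 m
Superposition: y = Σ y_i = -975077/15000000 m ≈ -0.065005 m

y(12) = -975077/15000000 m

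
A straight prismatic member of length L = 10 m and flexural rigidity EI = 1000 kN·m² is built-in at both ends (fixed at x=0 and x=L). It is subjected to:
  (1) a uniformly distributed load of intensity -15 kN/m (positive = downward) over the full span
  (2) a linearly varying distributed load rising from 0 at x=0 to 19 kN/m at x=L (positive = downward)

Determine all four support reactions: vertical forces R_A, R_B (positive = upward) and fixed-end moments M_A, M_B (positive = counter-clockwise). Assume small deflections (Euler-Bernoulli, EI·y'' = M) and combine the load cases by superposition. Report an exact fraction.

R_A = -93/2 kN, M_A = -185/3 kN·m, R_B = -17/2 kN, M_B = 30 kN·m

Load 1 — uniform load w=-15 kN/m over full span:
  R_A = wL/2 = (-15)·10/2 = -75 kN
  M_A = wL²/12 = (-15)·10²/12 = -125 kN·m
  R_B = wL/2 = (-15)·10/2 = -75 kN
  M_B = -wL²/12 = -(-15)·10²/12 = 125 kN·m
Load 2 — triangular load w₀=19 kN/m (0→w₀ over full span):
  R_A = 3w₀L/20 = 3·19·10/20 = 57/2 kN
  M_A = w₀L²/30 = 19·10²/30 = 190/3 kN·m
  R_B = 7w₀L/20 = 7·19·10/20 = 133/2 kN
  M_B = -w₀L²/20 = -19·10²/20 = -95 kN·m
Superposition: R_A = -93/2 kN, M_A = -185/3 kN·m, R_B = -17/2 kN, M_B = 30 kN·m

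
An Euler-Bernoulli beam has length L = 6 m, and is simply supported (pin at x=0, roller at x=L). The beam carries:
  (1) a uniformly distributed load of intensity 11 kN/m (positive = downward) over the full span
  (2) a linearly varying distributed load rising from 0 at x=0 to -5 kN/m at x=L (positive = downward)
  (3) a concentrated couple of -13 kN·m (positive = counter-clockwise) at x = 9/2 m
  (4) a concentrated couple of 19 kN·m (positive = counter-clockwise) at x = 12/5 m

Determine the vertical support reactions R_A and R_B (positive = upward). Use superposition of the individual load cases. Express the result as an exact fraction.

R_A = 29 kN, R_B = 22 kN

Load 1 — uniform load w=11 kN/m over full span:
  R_A = wL/2 = 11·6/2 = 33 kN
  R_B = wL/2 = 11·6/2 = 33 kN
Load 2 — triangular load w₀=-5 kN/m (0→w₀ over full span):
  R_A = w₀L/6 = (-5)·6/6 = -5 kN
  R_B = w₀L/3 = (-5)·6/3 = -10 kN
Load 3 — applied couple M₀=-13 kN·m at a=9/2 m (b=L-a=3/2):
  R_A = M₀/L = (-13)/6 = -13/6 kN
  R_B = -M₀/L = -(-13)/6 = 13/6 kN
Load 4 — applied couple M₀=19 kN·m at a=12/5 m (b=L-a=18/5):
  R_A = M₀/L = 19/6 kN
  R_B = -M₀/L = -19/6 kN
Superposition: R_A = 29 kN, R_B = 22 kN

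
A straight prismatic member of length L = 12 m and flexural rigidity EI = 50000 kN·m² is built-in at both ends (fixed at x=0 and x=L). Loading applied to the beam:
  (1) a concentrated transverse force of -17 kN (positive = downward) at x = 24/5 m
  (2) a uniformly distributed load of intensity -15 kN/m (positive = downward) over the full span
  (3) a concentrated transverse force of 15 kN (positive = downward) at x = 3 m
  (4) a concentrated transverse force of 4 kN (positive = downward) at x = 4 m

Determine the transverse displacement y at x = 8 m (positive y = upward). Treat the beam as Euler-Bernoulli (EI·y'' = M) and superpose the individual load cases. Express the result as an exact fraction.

Load 1 — point force P=-17 kN at a=24/5 m (b=L-a=36/5):
  y_1 = -Pa²(L-x)²(3bL-(3b+a)(L-x))/(6L³EI)  [x>a] = -(-17)·(24/5)²·(12-8)²·(3·(36/5)·12-(3·(36/5)+(24/5))·(12-8))/(6·12³·50000) = 2176/1171875 m
Load 2 — uniform load w=-15 kN/m over full span:
  y_2 = -wx²(L-x)²/(24EI) = -(-15)·8²·(12-8)²/(24·50000) = 8/625 m
Load 3 — point force P=15 kN at a=3 m (b=L-a=9):
  y_3 = -Pa²(L-x)²(3bL-(3b+a)(L-x))/(6L³EI)  [x>a] = -15·3²·(12-8)²·(3·9·12-(3·9+3)·(12-8))/(6·12³·50000) = -17/20000 m
Load 4 — point force P=4 kN at a=4 m (b=L-a=8):
  y_4 = -Pa²(L-x)²(3bL-(3b+a)(L-x))/(6L³EI)  [x>a] = -4·4²·(12-8)²·(3·8·12-(3·8+4)·(12-8))/(6·12³·50000) = -88/253125 m
Superposition: y = Σ y_i = 13627439/1012500000 m ≈ 0.013459 m

y(8) = 13627439/1012500000 m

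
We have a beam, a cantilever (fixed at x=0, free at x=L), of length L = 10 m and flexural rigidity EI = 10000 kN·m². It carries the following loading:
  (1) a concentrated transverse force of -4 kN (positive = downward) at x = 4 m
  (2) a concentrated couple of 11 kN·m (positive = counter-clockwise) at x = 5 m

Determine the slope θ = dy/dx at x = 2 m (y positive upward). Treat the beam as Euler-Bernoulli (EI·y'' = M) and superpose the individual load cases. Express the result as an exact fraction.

Load 1 — point force P=-4 kN at a=4 m (b=L-a=6):
  θ_1 = -Px(2a-x)/(2EI)  [x≤a] = -(-4)·2·(2·4-2)/(2·10000) = 3/1250 rad
Load 2 — applied couple M₀=11 kN·m at a=5 m (b=L-a=5):
  θ_2 = M₀x/EI  [x≤a] = 11·2/10000 = 11/5000 rad
Superposition: θ = Σ θ_i = 23/5000 rad ≈ 0.004600 rad

θ(2) = 23/5000 rad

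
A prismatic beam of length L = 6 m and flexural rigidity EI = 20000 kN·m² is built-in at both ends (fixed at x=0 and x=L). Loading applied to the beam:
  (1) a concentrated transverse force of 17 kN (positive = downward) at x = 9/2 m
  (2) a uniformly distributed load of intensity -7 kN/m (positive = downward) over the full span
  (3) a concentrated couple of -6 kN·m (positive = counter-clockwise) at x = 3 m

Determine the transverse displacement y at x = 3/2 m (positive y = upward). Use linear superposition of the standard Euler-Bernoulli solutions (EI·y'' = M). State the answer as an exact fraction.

y(3/2) = 5247/10240000 m

Load 1 — point force P=17 kN at a=9/2 m (b=L-a=3/2):
  y_1 = -Pb²x²(3aL-(3a+b)x)/(6L³EI)  [x≤a] = -17·(3/2)²·(3/2)²·(3·(9/2)·6-(3·(9/2)+(3/2))·(3/2))/(6·6³·20000) = -1989/10240000 m
Load 2 — uniform load w=-7 kN/m over full span:
  y_2 = -wx²(L-x)²/(24EI) = -(-7)·(3/2)²·(6-(3/2))²/(24·20000) = 1701/2560000 m
Load 3 — applied couple M₀=-6 kN·m at a=3 m (b=L-a=3):
  y_3 = (R_Ax³/6 - M_Ax²/2)/EI  [x≤a] with R_A=-3/2, M_A=-3/2 = ((-3/2)·(3/2)³/6 - (-3/2)·(3/2)²/2)/20000 = 27/640000 m
Superposition: y = Σ y_i = 5247/10240000 m ≈ 0.000512 m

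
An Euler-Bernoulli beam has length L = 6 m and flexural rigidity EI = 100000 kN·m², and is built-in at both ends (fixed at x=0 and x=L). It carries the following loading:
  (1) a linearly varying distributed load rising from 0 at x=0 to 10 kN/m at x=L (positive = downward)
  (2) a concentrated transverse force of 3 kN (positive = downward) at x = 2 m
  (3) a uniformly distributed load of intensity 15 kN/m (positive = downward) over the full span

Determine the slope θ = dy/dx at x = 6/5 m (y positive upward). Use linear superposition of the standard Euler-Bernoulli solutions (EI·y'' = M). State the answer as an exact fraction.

θ(6/5) = -139/390625 rad

Load 1 — triangular load w₀=10 kN/m (0→w₀ over full span):
  θ_1 = -w₀(2x(L-x)(L-2x)(x+2L)+x²(L-x)²)/(120LEI) = -10·(2·(6/5)·(6-(6/5))·(6-2·(6/5))·((6/5)+2·6)+(6/5)²·(6-(6/5))²)/(120·6·100000) = -63/781250 rad
Load 2 — point force P=3 kN at a=2 m (b=L-a=4):
  θ_2 = -Pb²x(2aL-(3a+b)x)/(2L³EI)  [x≤a] = -3·4²·(6/5)·(2·2·6-(3·2+4)·(6/5))/(2·6³·100000) = -1/62500 rad
Load 3 — uniform load w=15 kN/m over full span:
  θ_3 = -wx(L-x)(L-2x)/(12EI) = -15·(6/5)·(6-(6/5))·(6-2·(6/5))/(12·100000) = -81/312500 rad
Superposition: θ = Σ θ_i = -139/390625 rad ≈ -0.000356 rad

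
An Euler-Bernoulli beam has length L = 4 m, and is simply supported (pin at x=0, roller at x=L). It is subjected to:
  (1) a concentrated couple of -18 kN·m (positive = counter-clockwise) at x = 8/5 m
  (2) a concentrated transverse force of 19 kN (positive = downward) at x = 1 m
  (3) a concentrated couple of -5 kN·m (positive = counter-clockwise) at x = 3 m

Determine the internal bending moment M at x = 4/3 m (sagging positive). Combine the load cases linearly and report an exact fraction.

M(4/3) = 5 kN·m

Load 1 — applied couple M₀=-18 kN·m at a=8/5 m (b=L-a=12/5):
  M_1 = M₀x/L  [x≤a] = (-18)·(4/3)/4 = -6 kN·m
Load 2 — point force P=19 kN at a=1 m (b=L-a=3):
  M_2 = Pa(L-x)/L  [x>a] = 19·1·(4-(4/3))/4 = 38/3 kN·m
Load 3 — applied couple M₀=-5 kN·m at a=3 m (b=L-a=1):
  M_3 = M₀x/L  [x≤a] = (-5)·(4/3)/4 = -5/3 kN·m
Superposition: M = Σ M_i = 5 kN·m ≈ 5.000000 kN·m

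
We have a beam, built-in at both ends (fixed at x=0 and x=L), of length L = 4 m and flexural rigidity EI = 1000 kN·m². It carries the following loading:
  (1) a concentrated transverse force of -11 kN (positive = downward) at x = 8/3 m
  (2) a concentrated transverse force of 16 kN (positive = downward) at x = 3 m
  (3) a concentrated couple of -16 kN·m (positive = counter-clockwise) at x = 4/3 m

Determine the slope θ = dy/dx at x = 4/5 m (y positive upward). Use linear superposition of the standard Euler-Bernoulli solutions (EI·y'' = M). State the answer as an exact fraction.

θ(4/5) = -136/84375 rad

Load 1 — point force P=-11 kN at a=8/3 m (b=L-a=4/3):
  θ_1 = -Pb²x(2aL-(3a+b)x)/(2L³EI)  [x≤a] = -(-11)·(4/3)²·(4/5)·(2·(8/3)·4-(3·(8/3)+(4/3))·(4/5))/(2·4³·1000) = 143/84375 rad
Load 2 — point force P=16 kN at a=3 m (b=L-a=1):
  θ_2 = -Pb²x(2aL-(3a+b)x)/(2L³EI)  [x≤a] = -16·1²·(4/5)·(2·3·4-(3·3+1)·(4/5))/(2·4³·1000) = -1/625 rad
Load 3 — applied couple M₀=-16 kN·m at a=4/3 m (b=L-a=8/3):
  θ_3 = (R_Ax²/2 - M_Ax)/EI  [x≤a] with R_A=-16/3, M_A=0 = ((-16/3)·(4/5)²/2 - 0·(4/5))/1000 = -16/9375 rad
Superposition: θ = Σ θ_i = -136/84375 rad ≈ -0.001612 rad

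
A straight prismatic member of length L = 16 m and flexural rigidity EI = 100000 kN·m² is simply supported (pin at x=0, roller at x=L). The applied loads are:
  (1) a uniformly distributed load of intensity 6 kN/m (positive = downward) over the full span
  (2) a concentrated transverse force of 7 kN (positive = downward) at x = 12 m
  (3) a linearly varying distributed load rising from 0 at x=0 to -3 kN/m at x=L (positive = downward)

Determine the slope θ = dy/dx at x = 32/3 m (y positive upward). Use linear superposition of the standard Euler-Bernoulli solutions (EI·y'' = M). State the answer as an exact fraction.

Load 1 — uniform load w=6 kN/m over full span:
  θ_1 = -w(L³-6Lx²+4x³)/(24EI) = -6·(16³-6·16·(32/3)²+4·(32/3)³)/(24·100000) = 416/84375 rad
Load 2 — point force P=7 kN at a=12 m (b=L-a=4):
  θ_2 = -Pb(L²-b²-3x²)/(6LEI)  [x≤a] = -7·4·(16²-4²-3·(32/3)²)/(6·16·100000) = 133/450000 rad
Load 3 — triangular load w₀=-3 kN/m (0→w₀ over full span):
  θ_3 = -w₀(7L⁴-30L²x²+15x⁴)/(360LEI) = -(-3)·(7·16⁴-30·16²·(32/3)²+15·(32/3)⁴)/(360·16·100000) = -1456/1265625 rad
Superposition: θ = Σ θ_i = 82529/20250000 rad ≈ 0.004076 rad

θ(32/3) = 82529/20250000 rad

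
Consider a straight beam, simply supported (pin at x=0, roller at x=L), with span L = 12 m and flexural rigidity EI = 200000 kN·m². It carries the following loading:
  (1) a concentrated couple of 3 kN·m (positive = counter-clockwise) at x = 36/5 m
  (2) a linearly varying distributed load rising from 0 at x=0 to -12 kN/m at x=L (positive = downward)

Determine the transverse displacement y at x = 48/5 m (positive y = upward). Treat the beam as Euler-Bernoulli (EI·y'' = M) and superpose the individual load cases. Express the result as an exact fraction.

Load 1 — applied couple M₀=3 kN·m at a=36/5 m (b=L-a=24/5):
  y_1 = (M₀x³/(6L)-M₀(x-a)²/2+C₁x)/EI  [x>a] with C₁=M₀(3b²-L²)/(6L)=-78/25 = (3·(48/5)³/(6·12)-3·((48/5)-(36/5))²/2+(-78/25)·(48/5))/200000 = -27/3125000 m
Load 2 — triangular load w₀=-12 kN/m (0→w₀ over full span):
  y_2 = -w₀x(7L⁴-10L²x²+3x⁴)/(360LEI) = -(-12)·(48/5)·(7·12⁴-10·12²·(48/5)²+3·(48/5)⁴)/(360·12·200000) = 246888/48828125 m
Superposition: y = Σ y_i = 1971729/390625000 m ≈ 0.005048 m

y(48/5) = 1971729/390625000 m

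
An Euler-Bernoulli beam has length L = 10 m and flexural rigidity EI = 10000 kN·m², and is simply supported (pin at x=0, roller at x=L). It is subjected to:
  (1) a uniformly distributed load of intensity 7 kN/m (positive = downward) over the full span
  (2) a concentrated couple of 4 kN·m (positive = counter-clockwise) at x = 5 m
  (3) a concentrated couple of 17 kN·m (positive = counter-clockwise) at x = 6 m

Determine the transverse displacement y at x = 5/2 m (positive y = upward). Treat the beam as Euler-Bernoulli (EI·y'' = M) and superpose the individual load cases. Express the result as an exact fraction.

Load 1 — uniform load w=7 kN/m over full span:
  y_1 = -wx(L³-2Lx²+x³)/(24EI) = -7·(5/2)·(10³-2·10·(5/2)²+(5/2)³)/(24·10000) = -133/2048 m
Load 2 — applied couple M₀=4 kN·m at a=5 m (b=L-a=5):
  y_2 = (M₀x³/(6L)+C₁x)/EI  [x≤a] with C₁=M₀(3b²-L²)/(6L)=-5/3 = (4·(5/2)³/(6·10)+(-5/3)·(5/2))/10000 = -1/3200 m
Load 3 — applied couple M₀=17 kN·m at a=6 m (b=L-a=4):
  y_3 = (M₀x³/(6L)+C₁x)/EI  [x≤a] with C₁=M₀(3b²-L²)/(6L)=-221/15 = (17·(5/2)³/(6·10)+(-221/15)·(5/2))/10000 = -1037/320000 m
Superposition: y = Σ y_i = -87673/1280000 m ≈ -0.068495 m

y(5/2) = -87673/1280000 m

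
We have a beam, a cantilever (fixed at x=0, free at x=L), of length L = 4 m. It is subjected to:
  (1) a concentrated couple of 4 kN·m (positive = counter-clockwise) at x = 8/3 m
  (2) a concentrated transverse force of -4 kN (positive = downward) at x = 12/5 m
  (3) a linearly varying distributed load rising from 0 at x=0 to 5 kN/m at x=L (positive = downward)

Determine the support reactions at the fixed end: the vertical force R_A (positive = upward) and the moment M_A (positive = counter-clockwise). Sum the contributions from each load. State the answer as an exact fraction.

R_A = 6 kN, M_A = 196/15 kN·m

Load 1 — applied couple M₀=4 kN·m at a=8/3 m (b=L-a=4/3):
  R_A = 0 kN
  M_A = -M₀ = -4 kN·m
Load 2 — point force P=-4 kN at a=12/5 m (b=L-a=8/5):
  R_A = P = (-4) = -4 kN
  M_A = Pa = (-4)·(12/5) = -48/5 kN·m
Load 3 — triangular load w₀=5 kN/m (0→w₀ over full span):
  R_A = w₀L/2 = 5·4/2 = 10 kN
  M_A = w₀L²/3 = 5·4²/3 = 80/3 kN·m
Superposition: R_A = 6 kN, M_A = 196/15 kN·m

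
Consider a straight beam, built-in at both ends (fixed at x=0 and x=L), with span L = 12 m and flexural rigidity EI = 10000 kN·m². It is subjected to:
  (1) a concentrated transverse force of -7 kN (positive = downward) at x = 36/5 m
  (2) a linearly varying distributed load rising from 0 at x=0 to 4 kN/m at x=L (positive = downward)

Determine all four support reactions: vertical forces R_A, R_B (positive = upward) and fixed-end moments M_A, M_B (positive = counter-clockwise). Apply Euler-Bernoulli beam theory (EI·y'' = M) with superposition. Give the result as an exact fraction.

Load 1 — point force P=-7 kN at a=36/5 m (b=L-a=24/5):
  R_A = Pb²(3a+b)/L³ = (-7)·(24/5)²·(3·(36/5)+(24/5))/12³ = -308/125 kN
  M_A = Pab²/L² = (-7)·(36/5)·(24/5)²/12² = -1008/125 kN·m
  R_B = Pa²(a+3b)/L³ = (-7)·(36/5)²·((36/5)+3·(24/5))/12³ = -567/125 kN
  M_B = -Pa²b/L² = -(-7)·(36/5)²·(24/5)/12² = 1512/125 kN·m
Load 2 — triangular load w₀=4 kN/m (0→w₀ over full span):
  R_A = 3w₀L/20 = 3·4·12/20 = 36/5 kN
  M_A = w₀L²/30 = 4·12²/30 = 96/5 kN·m
  R_B = 7w₀L/20 = 7·4·12/20 = 84/5 kN
  M_B = -w₀L²/20 = -4·12²/20 = -144/5 kN·m
Superposition: R_A = 592/125 kN, M_A = 1392/125 kN·m, R_B = 1533/125 kN, M_B = -2088/125 kN·m

R_A = 592/125 kN, M_A = 1392/125 kN·m, R_B = 1533/125 kN, M_B = -2088/125 kN·m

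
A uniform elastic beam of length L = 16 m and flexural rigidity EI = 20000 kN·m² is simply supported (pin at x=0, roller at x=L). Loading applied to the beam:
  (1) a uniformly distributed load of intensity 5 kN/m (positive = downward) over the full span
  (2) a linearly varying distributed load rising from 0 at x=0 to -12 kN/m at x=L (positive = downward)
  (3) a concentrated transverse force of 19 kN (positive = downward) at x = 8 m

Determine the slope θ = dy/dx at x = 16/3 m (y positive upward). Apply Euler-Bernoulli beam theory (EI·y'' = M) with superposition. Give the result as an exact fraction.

Load 1 — uniform load w=5 kN/m over full span:
  θ_1 = -w(L³-6Lx²+4x³)/(24EI) = -5·(16³-6·16·(16/3)²+4·(16/3)³)/(24·20000) = -208/10125 rad
Load 2 — triangular load w₀=-12 kN/m (0→w₀ over full span):
  θ_2 = -w₀(7L⁴-30L²x²+15x⁴)/(360LEI) = -(-12)·(7·16⁴-30·16²·(16/3)²+15·(16/3)⁴)/(360·16·20000) = 6656/253125 rad
Load 3 — point force P=19 kN at a=8 m (b=L-a=8):
  θ_3 = -Pb(L²-b²-3x²)/(6LEI)  [x≤a] = -19·8·(16²-8²-3·(16/3)²)/(6·16·20000) = -19/2250 rad
Superposition: θ = Σ θ_i = -1363/506250 rad ≈ -0.002692 rad

θ(16/3) = -1363/506250 rad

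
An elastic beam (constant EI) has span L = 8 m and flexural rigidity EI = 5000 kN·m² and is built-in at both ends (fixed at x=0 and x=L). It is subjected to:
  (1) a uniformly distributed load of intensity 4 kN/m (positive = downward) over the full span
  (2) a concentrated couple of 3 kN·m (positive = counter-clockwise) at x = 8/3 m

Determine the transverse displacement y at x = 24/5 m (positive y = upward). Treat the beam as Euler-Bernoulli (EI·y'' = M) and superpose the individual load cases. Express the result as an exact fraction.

y(24/5) = -8656/1171875 m

Load 1 — uniform load w=4 kN/m over full span:
  y_1 = -wx²(L-x)²/(24EI) = -4·(24/5)²·(8-(24/5))²/(24·5000) = -3072/390625 m
Load 2 — applied couple M₀=3 kN·m at a=8/3 m (b=L-a=16/3):
  y_2 = (R_Ax³/6 - M_Ax²/2 - M₀(x-a)²/2)/EI  [x>a] with R_A=1/2, M_A=0 = ((1/2)·(24/5)³/6 - 0·(24/5)²/2 - 3·((24/5)-(8/3))²/2)/5000 = 112/234375 m
Superposition: y = Σ y_i = -8656/1171875 m ≈ -0.007386 m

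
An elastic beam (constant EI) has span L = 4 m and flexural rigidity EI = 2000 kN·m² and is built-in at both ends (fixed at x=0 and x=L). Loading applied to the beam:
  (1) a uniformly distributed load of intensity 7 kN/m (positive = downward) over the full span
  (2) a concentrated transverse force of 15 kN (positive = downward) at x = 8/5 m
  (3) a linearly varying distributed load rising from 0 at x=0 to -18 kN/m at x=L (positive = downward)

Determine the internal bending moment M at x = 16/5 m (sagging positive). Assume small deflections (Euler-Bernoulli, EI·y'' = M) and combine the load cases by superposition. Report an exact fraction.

Load 1 — uniform load w=7 kN/m over full span:
  M_1 = wLx/2 - wL²/12 - wx²/2 = 7·4·(16/5)/2 - 7·4²/12 - 7·(16/5)²/2 = -28/75 kN·m
Load 2 — point force P=15 kN at a=8/5 m (b=L-a=12/5):
  M_2 = Pa²(a+3b)(L-x)/L³ - Pa²b/L²  [x>a] = 15·(8/5)²·((8/5)+3·(12/5))·(4-(16/5))/4³ - 15·(8/5)²·(12/5)/4² = -192/125 kN·m
Load 3 — triangular load w₀=-18 kN/m (0→w₀ over full span):
  M_3 = 3w₀Lx/20 - w₀L²/30 - w₀x³/(6L) = 3·(-18)·4·(16/5)/20 - (-18)·4²/30 - (-18)·(16/5)³/(6·4) = -48/125 kN·m
Superposition: M = Σ M_i = -172/75 kN·m ≈ -2.293333 kN·m

M(16/5) = -172/75 kN·m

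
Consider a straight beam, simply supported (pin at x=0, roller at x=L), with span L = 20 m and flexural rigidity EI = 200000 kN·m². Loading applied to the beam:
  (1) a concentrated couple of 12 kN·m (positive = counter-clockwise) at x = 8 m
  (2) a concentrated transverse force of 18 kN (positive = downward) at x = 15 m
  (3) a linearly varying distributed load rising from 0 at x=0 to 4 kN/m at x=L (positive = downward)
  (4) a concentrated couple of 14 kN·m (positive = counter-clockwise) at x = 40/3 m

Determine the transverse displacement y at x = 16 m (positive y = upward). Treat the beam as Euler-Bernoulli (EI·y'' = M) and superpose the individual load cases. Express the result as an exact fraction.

y(16) = -905591/45000000 m

Load 1 — applied couple M₀=12 kN·m at a=8 m (b=L-a=12):
  y_1 = (M₀x³/(6L)-M₀(x-a)²/2+C₁x)/EI  [x>a] with C₁=M₀(3b²-L²)/(6L)=16/5 = (12·16³/(6·20)-12·(16-8)²/2+(16/5)·16)/200000 = 6/15625 m
Load 2 — point force P=18 kN at a=15 m (b=L-a=5):
  y_2 = -Pa(L-x)(2Lx-a²-x²)/(6LEI)  [x>a] = -18·15·(20-16)·(2·20·16-15²-16²)/(6·20·200000) = -1431/200000 m
Load 3 — triangular load w₀=4 kN/m (0→w₀ over full span):
  y_3 = -w₀x(7L⁴-10L²x²+3x⁴)/(360LEI) = -4·16·(7·20⁴-10·20²·16²+3·16⁴)/(360·20·200000) = -1016/78125 m
Load 4 — applied couple M₀=14 kN·m at a=40/3 m (b=L-a=20/3):
  y_4 = (M₀x³/(6L)-M₀(x-a)²/2+C₁x)/EI  [x>a] with C₁=M₀(3b²-L²)/(6L)=-280/9 = (14·16³/(6·20)-14·(16-(40/3))²/2+(-280/9)·16)/200000 = -49/140625 m
Superposition: y = Σ y_i = -905591/45000000 m ≈ -0.020124 m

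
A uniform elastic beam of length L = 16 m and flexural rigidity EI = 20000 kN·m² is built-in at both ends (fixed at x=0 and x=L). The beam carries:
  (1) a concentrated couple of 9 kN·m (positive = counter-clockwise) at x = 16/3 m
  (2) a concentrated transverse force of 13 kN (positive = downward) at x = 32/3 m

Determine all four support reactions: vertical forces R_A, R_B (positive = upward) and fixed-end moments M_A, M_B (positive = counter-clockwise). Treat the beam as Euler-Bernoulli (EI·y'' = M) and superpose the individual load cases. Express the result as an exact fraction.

Load 1 — applied couple M₀=9 kN·m at a=16/3 m (b=L-a=32/3):
  R_A = 6M₀ab/L³ = 6·9·(16/3)·(32/3)/16³ = 3/4 kN
  M_A = M₀b(2a-b)/L² = 9·(32/3)·(2·(16/3)-(32/3))/16² = 0 kN·m
  R_B = -6M₀ab/L³ = -6·9·(16/3)·(32/3)/16³ = -3/4 kN
  M_B = M₀a(2b-a)/L² = 9·(16/3)·(2·(32/3)-(16/3))/16² = 3 kN·m
Load 2 — point force P=13 kN at a=32/3 m (b=L-a=16/3):
  R_A = Pb²(3a+b)/L³ = 13·(16/3)²·(3·(32/3)+(16/3))/16³ = 91/27 kN
  M_A = Pab²/L² = 13·(32/3)·(16/3)²/16² = 416/27 kN·m
  R_B = Pa²(a+3b)/L³ = 13·(32/3)²·((32/3)+3·(16/3))/16³ = 260/27 kN
  M_B = -Pa²b/L² = -13·(32/3)²·(16/3)/16² = -832/27 kN·m
Superposition: R_A = 445/108 kN, M_A = 416/27 kN·m, R_B = 959/108 kN, M_B = -751/27 kN·m

R_A = 445/108 kN, M_A = 416/27 kN·m, R_B = 959/108 kN, M_B = -751/27 kN·m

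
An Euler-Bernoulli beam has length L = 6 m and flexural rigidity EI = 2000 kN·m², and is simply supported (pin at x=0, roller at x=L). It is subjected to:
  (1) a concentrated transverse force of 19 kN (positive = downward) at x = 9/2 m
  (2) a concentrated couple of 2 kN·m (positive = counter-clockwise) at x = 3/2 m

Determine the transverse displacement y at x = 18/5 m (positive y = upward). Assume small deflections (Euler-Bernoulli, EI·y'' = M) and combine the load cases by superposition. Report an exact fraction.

y(18/5) = -112239/4000000 m

Load 1 — point force P=19 kN at a=9/2 m (b=L-a=3/2):
  y_1 = -Pbx(L²-b²-x²)/(6LEI)  [x≤a] = -19·(3/2)·(18/5)·(6²-(3/2)²-(18/5)²)/(6·6·2000) = -118503/4000000 m
Load 2 — applied couple M₀=2 kN·m at a=3/2 m (b=L-a=9/2):
  y_2 = (M₀x³/(6L)-M₀(x-a)²/2+C₁x)/EI  [x>a] with C₁=M₀(3b²-L²)/(6L)=11/8 = (2·(18/5)³/(6·6)-2·((18/5)-(3/2))²/2+(11/8)·(18/5))/2000 = 783/500000 m
Superposition: y = Σ y_i = -112239/4000000 m ≈ -0.028060 m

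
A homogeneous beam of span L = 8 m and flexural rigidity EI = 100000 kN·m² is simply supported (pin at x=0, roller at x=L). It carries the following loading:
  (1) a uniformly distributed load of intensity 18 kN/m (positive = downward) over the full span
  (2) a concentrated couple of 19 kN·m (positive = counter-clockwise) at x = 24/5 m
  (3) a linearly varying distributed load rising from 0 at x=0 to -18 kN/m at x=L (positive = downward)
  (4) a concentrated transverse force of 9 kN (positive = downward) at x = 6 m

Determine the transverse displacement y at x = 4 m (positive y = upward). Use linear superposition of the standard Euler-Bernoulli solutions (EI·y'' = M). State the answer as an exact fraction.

Load 1 — uniform load w=18 kN/m over full span:
  y_1 = -wx(L³-2Lx²+x³)/(24EI) = -18·4·(8³-2·8·4²+4³)/(24·100000) = -6/625 m
Load 2 — applied couple M₀=19 kN·m at a=24/5 m (b=L-a=16/5):
  y_2 = (M₀x³/(6L)+C₁x)/EI  [x≤a] with C₁=M₀(3b²-L²)/(6L)=-988/75 = (19·4³/(6·8)+(-988/75)·4)/100000 = -171/625000 m
Load 3 — triangular load w₀=-18 kN/m (0→w₀ over full span):
  y_3 = -w₀x(7L⁴-10L²x²+3x⁴)/(360LEI) = -(-18)·4·(7·8⁴-10·8²·4²+3·4⁴)/(360·8·100000) = 3/625 m
Load 4 — point force P=9 kN at a=6 m (b=L-a=2):
  y_4 = -Pbx(L²-b²-x²)/(6LEI)  [x≤a] = -9·2·4·(8²-2²-4²)/(6·8·100000) = -33/50000 m
Superposition: y = Σ y_i = -7167/1250000 m ≈ -0.005734 m

y(4) = -7167/1250000 m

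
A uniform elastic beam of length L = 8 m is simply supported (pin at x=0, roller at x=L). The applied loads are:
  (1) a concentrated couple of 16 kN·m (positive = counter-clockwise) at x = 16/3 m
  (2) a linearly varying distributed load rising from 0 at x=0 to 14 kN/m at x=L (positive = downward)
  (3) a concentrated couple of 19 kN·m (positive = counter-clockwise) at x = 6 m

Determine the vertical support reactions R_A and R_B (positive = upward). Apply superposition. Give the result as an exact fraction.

R_A = 553/24 kN, R_B = 791/24 kN

Load 1 — applied couple M₀=16 kN·m at a=16/3 m (b=L-a=8/3):
  R_A = M₀/L = 16/8 = 2 kN
  R_B = -M₀/L = -16/8 = -2 kN
Load 2 — triangular load w₀=14 kN/m (0→w₀ over full span):
  R_A = w₀L/6 = 14·8/6 = 56/3 kN
  R_B = w₀L/3 = 14·8/3 = 112/3 kN
Load 3 — applied couple M₀=19 kN·m at a=6 m (b=L-a=2):
  R_A = M₀/L = 19/8 kN
  R_B = -M₀/L = -19/8 kN
Superposition: R_A = 553/24 kN, R_B = 791/24 kN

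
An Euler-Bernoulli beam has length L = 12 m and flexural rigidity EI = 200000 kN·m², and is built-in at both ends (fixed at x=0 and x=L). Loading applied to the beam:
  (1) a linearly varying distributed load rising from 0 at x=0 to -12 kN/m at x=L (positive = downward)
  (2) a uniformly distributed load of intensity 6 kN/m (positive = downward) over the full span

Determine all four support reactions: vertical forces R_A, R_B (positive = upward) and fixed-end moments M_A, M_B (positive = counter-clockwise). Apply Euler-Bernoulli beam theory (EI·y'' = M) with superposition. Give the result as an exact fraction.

R_A = 72/5 kN, M_A = 72/5 kN·m, R_B = -72/5 kN, M_B = 72/5 kN·m

Load 1 — triangular load w₀=-12 kN/m (0→w₀ over full span):
  R_A = 3w₀L/20 = 3·(-12)·12/20 = -108/5 kN
  M_A = w₀L²/30 = (-12)·12²/30 = -288/5 kN·m
  R_B = 7w₀L/20 = 7·(-12)·12/20 = -252/5 kN
  M_B = -w₀L²/20 = -(-12)·12²/20 = 432/5 kN·m
Load 2 — uniform load w=6 kN/m over full span:
  R_A = wL/2 = 6·12/2 = 36 kN
  M_A = wL²/12 = 6·12²/12 = 72 kN·m
  R_B = wL/2 = 6·12/2 = 36 kN
  M_B = -wL²/12 = -6·12²/12 = -72 kN·m
Superposition: R_A = 72/5 kN, M_A = 72/5 kN·m, R_B = -72/5 kN, M_B = 72/5 kN·m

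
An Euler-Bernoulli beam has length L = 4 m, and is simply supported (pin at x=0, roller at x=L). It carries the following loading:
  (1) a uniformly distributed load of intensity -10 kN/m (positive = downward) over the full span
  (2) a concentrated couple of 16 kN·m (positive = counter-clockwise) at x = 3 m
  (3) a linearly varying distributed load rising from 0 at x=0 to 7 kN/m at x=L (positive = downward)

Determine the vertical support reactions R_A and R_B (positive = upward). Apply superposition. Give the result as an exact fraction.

Load 1 — uniform load w=-10 kN/m over full span:
  R_A = wL/2 = (-10)·4/2 = -20 kN
  R_B = wL/2 = (-10)·4/2 = -20 kN
Load 2 — applied couple M₀=16 kN·m at a=3 m (b=L-a=1):
  R_A = M₀/L = 16/4 = 4 kN
  R_B = -M₀/L = -16/4 = -4 kN
Load 3 — triangular load w₀=7 kN/m (0→w₀ over full span):
  R_A = w₀L/6 = 7·4/6 = 14/3 kN
  R_B = w₀L/3 = 7·4/3 = 28/3 kN
Superposition: R_A = -34/3 kN, R_B = -44/3 kN

R_A = -34/3 kN, R_B = -44/3 kN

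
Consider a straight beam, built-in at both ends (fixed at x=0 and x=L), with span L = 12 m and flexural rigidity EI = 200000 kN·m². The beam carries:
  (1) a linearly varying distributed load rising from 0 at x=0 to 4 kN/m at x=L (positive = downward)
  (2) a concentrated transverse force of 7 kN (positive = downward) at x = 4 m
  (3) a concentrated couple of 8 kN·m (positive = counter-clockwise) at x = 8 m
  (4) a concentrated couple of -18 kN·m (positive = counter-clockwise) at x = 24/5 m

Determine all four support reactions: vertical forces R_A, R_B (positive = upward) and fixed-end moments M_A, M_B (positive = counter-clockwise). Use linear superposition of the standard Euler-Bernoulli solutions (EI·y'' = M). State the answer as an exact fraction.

Load 1 — triangular load w₀=4 kN/m (0→w₀ over full span):
  R_A = 3w₀L/20 = 3·4·12/20 = 36/5 kN
  M_A = w₀L²/30 = 4·12²/30 = 96/5 kN·m
  R_B = 7w₀L/20 = 7·4·12/20 = 84/5 kN
  M_B = -w₀L²/20 = -4·12²/20 = -144/5 kN·m
Load 2 — point force P=7 kN at a=4 m (b=L-a=8):
  R_A = Pb²(3a+b)/L³ = 7·8²·(3·4+8)/12³ = 140/27 kN
  M_A = Pab²/L² = 7·4·8²/12² = 112/9 kN·m
  R_B = Pa²(a+3b)/L³ = 7·4²·(4+3·8)/12³ = 49/27 kN
  M_B = -Pa²b/L² = -7·4²·8/12² = -56/9 kN·m
Load 3 — applied couple M₀=8 kN·m at a=8 m (b=L-a=4):
  R_A = 6M₀ab/L³ = 6·8·8·4/12³ = 8/9 kN
  M_A = M₀b(2a-b)/L² = 8·4·(2·8-4)/12² = 8/3 kN·m
  R_B = -6M₀ab/L³ = -6·8·8·4/12³ = -8/9 kN
  M_B = M₀a(2b-a)/L² = 8·8·(2·4-8)/12² = 0 kN·m
Load 4 — applied couple M₀=-18 kN·m at a=24/5 m (b=L-a=36/5):
  R_A = 6M₀ab/L³ = 6·(-18)·(24/5)·(36/5)/12³ = -54/25 kN
  M_A = M₀b(2a-b)/L² = (-18)·(36/5)·(2·(24/5)-(36/5))/12² = -54/25 kN·m
  R_B = -6M₀ab/L³ = -6·(-18)·(24/5)·(36/5)/12³ = 54/25 kN
  M_B = M₀a(2b-a)/L² = (-18)·(24/5)·(2·(36/5)-(24/5))/12² = -144/25 kN·m
Superposition: R_A = 7502/675 kN, M_A = 7234/225 kN·m, R_B = 13423/675 kN, M_B = -9176/225 kN·m

R_A = 7502/675 kN, M_A = 7234/225 kN·m, R_B = 13423/675 kN, M_B = -9176/225 kN·m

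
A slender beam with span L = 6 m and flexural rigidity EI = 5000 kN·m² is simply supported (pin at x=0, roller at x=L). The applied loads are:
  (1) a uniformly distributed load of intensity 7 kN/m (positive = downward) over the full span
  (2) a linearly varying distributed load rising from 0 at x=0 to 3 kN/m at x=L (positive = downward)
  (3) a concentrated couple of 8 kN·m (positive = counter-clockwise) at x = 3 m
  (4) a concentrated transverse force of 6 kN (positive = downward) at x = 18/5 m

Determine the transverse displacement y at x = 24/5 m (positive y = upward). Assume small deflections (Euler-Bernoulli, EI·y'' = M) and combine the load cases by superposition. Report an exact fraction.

y(24/5) = -388647/19531250 m

Load 1 — uniform load w=7 kN/m over full span:
  y_1 = -wx(L³-2Lx²+x³)/(24EI) = -7·(24/5)·(6³-2·6·(24/5)²+(24/5)³)/(24·5000) = -5481/390625 m
Load 2 — triangular load w₀=3 kN/m (0→w₀ over full span):
  y_2 = -w₀x(7L⁴-10L²x²+3x⁴)/(360LEI) = -3·(24/5)·(7·6⁴-10·6²·(24/5)²+3·(24/5)⁴)/(360·6·5000) = -30861/9765625 m
Load 3 — applied couple M₀=8 kN·m at a=3 m (b=L-a=3):
  y_3 = (M₀x³/(6L)-M₀(x-a)²/2+C₁x)/EI  [x>a] with C₁=M₀(3b²-L²)/(6L)=-2 = (8·(24/5)³/(6·6)-8·((24/5)-3)²/2+(-2)·(24/5))/5000 = 63/156250 m
Load 4 — point force P=6 kN at a=18/5 m (b=L-a=12/5):
  y_4 = -Pa(L-x)(2Lx-a²-x²)/(6LEI)  [x>a] = -6·(18/5)·(6-(24/5))·(2·6·(24/5)-(18/5)²-(24/5)²)/(6·6·5000) = -243/78125 m
Superposition: y = Σ y_i = -388647/19531250 m ≈ -0.019899 m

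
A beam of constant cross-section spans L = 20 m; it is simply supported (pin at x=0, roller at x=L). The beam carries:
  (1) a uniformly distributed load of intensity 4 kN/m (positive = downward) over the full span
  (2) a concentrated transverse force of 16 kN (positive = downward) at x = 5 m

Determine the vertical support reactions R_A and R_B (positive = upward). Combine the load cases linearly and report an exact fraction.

Load 1 — uniform load w=4 kN/m over full span:
  R_A = wL/2 = 4·20/2 = 40 kN
  R_B = wL/2 = 4·20/2 = 40 kN
Load 2 — point force P=16 kN at a=5 m (b=L-a=15):
  R_A = Pb/L = 16·15/20 = 12 kN
  R_B = Pa/L = 16·5/20 = 4 kN
Superposition: R_A = 52 kN, R_B = 44 kN

R_A = 52 kN, R_B = 44 kN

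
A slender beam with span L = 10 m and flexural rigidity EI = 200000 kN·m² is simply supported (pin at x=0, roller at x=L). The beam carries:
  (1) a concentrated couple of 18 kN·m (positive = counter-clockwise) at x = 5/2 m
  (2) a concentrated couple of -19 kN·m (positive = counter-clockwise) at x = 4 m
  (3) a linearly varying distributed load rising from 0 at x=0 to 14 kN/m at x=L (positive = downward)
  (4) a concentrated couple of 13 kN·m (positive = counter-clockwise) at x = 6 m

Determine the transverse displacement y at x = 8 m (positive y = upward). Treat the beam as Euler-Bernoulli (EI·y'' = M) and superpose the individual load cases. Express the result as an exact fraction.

Load 1 — applied couple M₀=18 kN·m at a=5/2 m (b=L-a=15/2):
  y_1 = (M₀x³/(6L)-M₀(x-a)²/2+C₁x)/EI  [x>a] with C₁=M₀(3b²-L²)/(6L)=165/8 = (18·8³/(6·10)-18·(8-(5/2))²/2+(165/8)·8)/200000 = 927/4000000 m
Load 2 — applied couple M₀=-19 kN·m at a=4 m (b=L-a=6):
  y_2 = (M₀x³/(6L)-M₀(x-a)²/2+C₁x)/EI  [x>a] with C₁=M₀(3b²-L²)/(6L)=-38/15 = ((-19)·8³/(6·10)-(-19)·(8-4)²/2+(-38/15)·8)/200000 = -19/125000 m
Load 3 — triangular load w₀=14 kN/m (0→w₀ over full span):
  y_3 = -w₀x(7L⁴-10L²x²+3x⁴)/(360LEI) = -14·8·(7·10⁴-10·10²·8²+3·8⁴)/(360·10·200000) = -889/312500 m
Load 4 — applied couple M₀=13 kN·m at a=6 m (b=L-a=4):
  y_4 = (M₀x³/(6L)-M₀(x-a)²/2+C₁x)/EI  [x>a] with C₁=M₀(3b²-L²)/(6L)=-169/15 = (13·8³/(6·10)-13·(8-6)²/2+(-169/15)·8)/200000 = -13/500000 m
Superposition: y = Σ y_i = -55821/20000000 m ≈ -0.002791 m

y(8) = -55821/20000000 m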